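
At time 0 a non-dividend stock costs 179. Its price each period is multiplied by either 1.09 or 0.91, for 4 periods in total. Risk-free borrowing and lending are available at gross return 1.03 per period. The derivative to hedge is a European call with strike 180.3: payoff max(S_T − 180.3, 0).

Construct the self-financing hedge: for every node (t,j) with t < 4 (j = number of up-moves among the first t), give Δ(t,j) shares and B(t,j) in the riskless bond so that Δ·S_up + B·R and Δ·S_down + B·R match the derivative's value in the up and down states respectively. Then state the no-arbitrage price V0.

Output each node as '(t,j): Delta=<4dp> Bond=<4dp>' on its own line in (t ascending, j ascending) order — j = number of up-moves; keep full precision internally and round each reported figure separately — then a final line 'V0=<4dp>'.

(0,0): Delta=0.7380 Bond=-108.6477
(1,0): Delta=0.4379 Bond=-63.0183
(1,1): Delta=0.8633 Bond=-136.3516
(2,0): Delta=0.0000 Bond=0.0000
(2,1): Delta=0.6207 Bond=-97.3632
(2,2): Delta=0.9646 Bond=-161.9816
(3,0): Delta=0.0000 Bond=0.0000
(3,1): Delta=0.0000 Bond=0.0000
(3,2): Delta=0.8798 Bond=-150.4262
(3,3): Delta=1.0000 Bond=-175.0485
V0=23.4592

The replicating-portfolio and risk-neutral prices coincide; use p* = (1.03−0.91)/(1.09−0.91) = 0.6667 for the latter.
Terminal values V(4,·): V(4,0)=0.0000, V(4,1)=0.0000, V(4,2)=0.0000, V(4,3)=30.6473, V(4,4)=72.3731
(3,0): S=134.8892. Δ = (V_up−V_dn)/(S_up−S_dn) = (0.0000−0.0000)/(147.0292−122.7492) = 0.0000. V = [p*·0.0000 + (1−p*)·0.0000]/1.03 = 0.0000. B = V − Δ·S = 0.0000.
(3,1): S=161.5706. Δ = (V_up−V_dn)/(S_up−S_dn) = (0.0000−0.0000)/(176.1119−147.0292) = 0.0000. V = [p*·0.0000 + (1−p*)·0.0000]/1.03 = 0.0000. B = V − Δ·S = 0.0000.
(3,2): S=193.5296. Δ = (V_up−V_dn)/(S_up−S_dn) = (30.6473−0.0000)/(210.9473−176.1119) = 0.8798. V = [p*·30.6473 + (1−p*)·0.0000]/1.03 = 19.8364. B = V − Δ·S = -150.4262.
(3,3): S=231.8102. Δ = (V_up−V_dn)/(S_up−S_dn) = (72.3731−30.6473)/(252.6731−210.9473) = 1.0000. V = [p*·72.3731 + (1−p*)·30.6473]/1.03 = 56.7616. B = V − Δ·S = -175.0485.
(2,0): S=148.2299. Δ = (V_up−V_dn)/(S_up−S_dn) = (0.0000−0.0000)/(161.5706−134.8892) = 0.0000. V = [p*·0.0000 + (1−p*)·0.0000]/1.03 = 0.0000. B = V − Δ·S = 0.0000.
(2,1): S=177.5501. Δ = (V_up−V_dn)/(S_up−S_dn) = (19.8364−0.0000)/(193.5296−161.5706) = 0.6207. V = [p*·19.8364 + (1−p*)·0.0000]/1.03 = 12.8391. B = V − Δ·S = -97.3632.
(2,2): S=212.6699. Δ = (V_up−V_dn)/(S_up−S_dn) = (56.7616−19.8364)/(231.8102−193.5296) = 0.9646. V = [p*·56.7616 + (1−p*)·19.8364]/1.03 = 43.1585. B = V − Δ·S = -161.9816.
(1,0): S=162.8900. Δ = (V_up−V_dn)/(S_up−S_dn) = (12.8391−0.0000)/(177.5501−148.2299) = 0.4379. V = [p*·12.8391 + (1−p*)·0.0000]/1.03 = 8.3101. B = V − Δ·S = -63.0183.
(1,1): S=195.1100. Δ = (V_up−V_dn)/(S_up−S_dn) = (43.1585−12.8391)/(212.6699−177.5501) = 0.8633. V = [p*·43.1585 + (1−p*)·12.8391]/1.03 = 32.0893. B = V − Δ·S = -136.3516.
(0,0): S=179.0000. Δ = (V_up−V_dn)/(S_up−S_dn) = (32.0893−8.3101)/(195.1100−162.8900) = 0.7380. V = [p*·32.0893 + (1−p*)·8.3101]/1.03 = 23.4592. B = V − Δ·S = -108.6477.
Check: Δ(0,0)·S0 + B(0,0) = 23.4592 = V0.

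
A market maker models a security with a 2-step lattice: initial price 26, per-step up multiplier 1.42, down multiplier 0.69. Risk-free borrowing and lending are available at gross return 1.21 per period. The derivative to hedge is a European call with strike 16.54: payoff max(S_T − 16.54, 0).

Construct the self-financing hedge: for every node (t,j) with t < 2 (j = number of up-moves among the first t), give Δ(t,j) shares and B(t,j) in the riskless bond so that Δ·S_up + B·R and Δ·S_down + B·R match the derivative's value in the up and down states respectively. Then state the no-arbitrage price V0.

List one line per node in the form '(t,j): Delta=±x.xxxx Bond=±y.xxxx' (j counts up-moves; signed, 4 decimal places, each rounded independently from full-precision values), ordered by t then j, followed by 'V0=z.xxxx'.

(0,0): Delta=0.9479 Bond=-9.7066
(1,0): Delta=0.6822 Bond=-6.9795
(1,1): Delta=1.0000 Bond=-13.6694
V0=14.9382

Under the risk-neutral measure, an up-move has probability p* = (R−d)/(u−d) = 0.7123 and values discount at R = 1.21.
Payoff layer (t=2): V(2,0)=0.0000, V(2,1)=8.9348, V(2,2)=35.8864
  t=1,j=0: stock 17.9400 → up 25.4748 (V=8.9348), down 12.3786 (V=0.0000). Price 5.2599; hedge Δ=0.6822, bond B=-6.9795.
  t=1,j=1: stock 36.9200 → up 52.4264 (V=35.8864), down 25.4748 (V=8.9348). Price 23.2506; hedge Δ=1.0000, bond B=-13.6694.
  t=0,j=0: stock 26.0000 → up 36.9200 (V=23.2506), down 17.9400 (V=5.2599). Price 14.9382; hedge Δ=0.9479, bond B=-9.7066.
Each (Δ,B) replicates both successor values, so the strategy is self-financing and V0 is arbitrage-free.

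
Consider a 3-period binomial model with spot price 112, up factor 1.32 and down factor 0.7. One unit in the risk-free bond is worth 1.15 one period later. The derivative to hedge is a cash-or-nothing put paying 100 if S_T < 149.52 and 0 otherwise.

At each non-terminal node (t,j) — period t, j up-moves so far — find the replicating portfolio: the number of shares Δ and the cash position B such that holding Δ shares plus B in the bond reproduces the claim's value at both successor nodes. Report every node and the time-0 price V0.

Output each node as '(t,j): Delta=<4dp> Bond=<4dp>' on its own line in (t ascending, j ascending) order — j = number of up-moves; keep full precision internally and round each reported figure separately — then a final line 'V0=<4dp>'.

Under the risk-neutral measure, an up-move has probability p* = (R−d)/(u−d) = 0.7258 and values discount at R = 1.15.
Terminal payoffs: V(3,0)=100.0000, V(3,1)=100.0000, V(3,2)=100.0000, V(3,3)=0.0000
  t=2,j=0: stock 54.8800 → up 72.4416 (V=100.0000), down 38.4160 (V=100.0000). Price 86.9565; hedge Δ=0.0000, bond B=86.9565.
  t=2,j=1: stock 103.4880 → up 136.6042 (V=100.0000), down 72.4416 (V=100.0000). Price 86.9565; hedge Δ=0.0000, bond B=86.9565.
  t=2,j=2: stock 195.1488 → up 257.5964 (V=0.0000), down 136.6042 (V=100.0000). Price 23.8429; hedge Δ=-0.8265, bond B=185.1332.
  t=1,j=0: stock 78.4000 → up 103.4880 (V=86.9565), down 54.8800 (V=86.9565). Price 75.6144; hedge Δ=0.0000, bond B=75.6144.
  t=1,j=1: stock 147.8400 → up 195.1488 (V=23.8429), down 103.4880 (V=86.9565). Price 35.7811; hedge Δ=-0.6886, bond B=137.5772.
  t=0,j=0: stock 112.0000 → up 147.8400 (V=35.7811), down 78.4000 (V=75.6144). Price 40.6114; hedge Δ=-0.5736, bond B=104.8586.
Self-financing check: at every node Δ·S+B equals the discounted successor values.

(0,0): Delta=-0.5736 Bond=104.8586
(1,0): Delta=0.0000 Bond=75.6144
(1,1): Delta=-0.6886 Bond=137.5772
(2,0): Delta=0.0000 Bond=86.9565
(2,1): Delta=0.0000 Bond=86.9565
(2,2): Delta=-0.8265 Bond=185.1332
V0=40.6114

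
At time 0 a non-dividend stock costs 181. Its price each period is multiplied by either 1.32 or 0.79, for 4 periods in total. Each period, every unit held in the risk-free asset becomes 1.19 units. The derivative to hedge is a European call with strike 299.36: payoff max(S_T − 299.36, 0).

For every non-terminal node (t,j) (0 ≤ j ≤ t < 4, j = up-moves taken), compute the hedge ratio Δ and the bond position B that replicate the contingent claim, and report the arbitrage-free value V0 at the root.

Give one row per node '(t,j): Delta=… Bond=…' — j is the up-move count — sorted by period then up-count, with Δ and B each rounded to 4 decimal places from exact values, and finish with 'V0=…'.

(0,0): Delta=0.6632 Bond=-73.3683
(1,0): Delta=0.1566 Bond=-14.8691
(1,1): Delta=0.7618 Bond=-110.8511
(2,0): Delta=0.0000 Bond=0.0000
(2,1): Delta=0.1871 Bond=-23.4448
(2,2): Delta=0.8736 Bond=-167.1648
(3,0): Delta=0.0000 Bond=0.0000
(3,1): Delta=0.0000 Bond=0.0000
(3,2): Delta=0.2235 Bond=-36.9666
(3,3): Delta=1.0000 Bond=-251.5630
V0=46.6784

The replicating-portfolio and risk-neutral prices coincide; use p* = (1.19−0.79)/(1.32−0.79) = 0.7547 for the latter.
Terminal payoffs: V(4,0)=0.0000, V(4,1)=0.0000, V(4,2)=0.0000, V(4,3)=29.5124, V(4,4)=250.1484
  t=3,j=0: stock 89.2401 → up 117.7969 (V=0.0000), down 70.4996 (V=0.0000). Price 0.0000; hedge Δ=0.0000, bond B=0.0000.
  t=3,j=1: stock 149.1100 → up 196.8252 (V=0.0000), down 117.7969 (V=0.0000). Price 0.0000; hedge Δ=0.0000, bond B=0.0000.
  t=3,j=2: stock 249.1458 → up 328.8724 (V=29.5124), down 196.8252 (V=0.0000). Price 18.7173; hedge Δ=0.2235, bond B=-36.9666.
  t=3,j=3: stock 416.2942 → up 549.5084 (V=250.1484), down 328.8724 (V=29.5124). Price 164.7312; hedge Δ=1.0000, bond B=-251.5630.
  t=2,j=0: stock 112.9621 → up 149.1100 (V=0.0000), down 89.2401 (V=0.0000). Price 0.0000; hedge Δ=0.0000, bond B=0.0000.
  t=2,j=1: stock 188.7468 → up 249.1458 (V=18.7173), down 149.1100 (V=0.0000). Price 11.8708; hedge Δ=0.1871, bond B=-23.4448.
  t=2,j=2: stock 315.3744 → up 416.2942 (V=164.7312), down 249.1458 (V=18.7173). Price 108.3331; hedge Δ=0.8736, bond B=-167.1648.
  t=1,j=0: stock 142.9900 → up 188.7468 (V=11.8708), down 112.9621 (V=0.0000). Price 7.5286; hedge Δ=0.1566, bond B=-14.8691.
  t=1,j=1: stock 238.9200 → up 315.3744 (V=108.3331), down 188.7468 (V=11.8708). Price 71.1534; hedge Δ=0.7618, bond B=-110.8511.
  t=0,j=0: stock 181.0000 → up 238.9200 (V=71.1534), down 142.9900 (V=7.5286). Price 46.6784; hedge Δ=0.6632, bond B=-73.3683.
Self-financing check: at every node Δ·S+B equals the discounted successor values.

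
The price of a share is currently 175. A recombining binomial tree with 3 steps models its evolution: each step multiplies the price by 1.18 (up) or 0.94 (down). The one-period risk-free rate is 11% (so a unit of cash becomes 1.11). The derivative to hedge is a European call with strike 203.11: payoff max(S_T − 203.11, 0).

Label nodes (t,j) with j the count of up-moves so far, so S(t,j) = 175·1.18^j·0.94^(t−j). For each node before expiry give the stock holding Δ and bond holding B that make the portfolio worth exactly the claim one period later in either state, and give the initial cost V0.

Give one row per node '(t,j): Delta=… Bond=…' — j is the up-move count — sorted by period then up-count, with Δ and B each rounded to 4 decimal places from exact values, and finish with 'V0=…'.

Risk-neutral probability p* = (R−d)/(u−d) = (1.11−0.94)/(1.18−0.94) = 0.7083.
Payoff layer (t=3): V(3,0)=0.0000, V(3,1)=0.0000, V(3,2)=25.9398, V(3,3)=84.4206
  t=2,j=0: stock 154.6300 → up 182.4634 (V=0.0000), down 145.3522 (V=0.0000). Price 0.0000; hedge Δ=0.0000, bond B=0.0000.
  t=2,j=1: stock 194.1100 → up 229.0498 (V=25.9398), down 182.4634 (V=0.0000). Price 16.5532; hedge Δ=0.5568, bond B=-91.5293.
  t=2,j=2: stock 243.6700 → up 287.5306 (V=84.4206), down 229.0498 (V=25.9398). Price 60.6880; hedge Δ=1.0000, bond B=-182.9820.
  t=1,j=0: stock 164.5000 → up 194.1100 (V=16.5532), down 154.6300 (V=0.0000). Price 10.5632; hedge Δ=0.4193, bond B=-58.4084.
  t=1,j=1: stock 206.5000 → up 243.6700 (V=60.6880), down 194.1100 (V=16.5532). Price 43.0769; hedge Δ=0.8905, bond B=-140.8183.
  t=0,j=0: stock 175.0000 → up 206.5000 (V=43.0769), down 164.5000 (V=10.5632). Price 30.2646; hedge Δ=0.7741, bond B=-105.2091.
The time-0 hedge costs 30.2646, which is the no-arbitrage price.

(0,0): Delta=0.7741 Bond=-105.2091
(1,0): Delta=0.4193 Bond=-58.4084
(1,1): Delta=0.8905 Bond=-140.8183
(2,0): Delta=0.0000 Bond=0.0000
(2,1): Delta=0.5568 Bond=-91.5293
(2,2): Delta=1.0000 Bond=-182.9820
V0=30.2646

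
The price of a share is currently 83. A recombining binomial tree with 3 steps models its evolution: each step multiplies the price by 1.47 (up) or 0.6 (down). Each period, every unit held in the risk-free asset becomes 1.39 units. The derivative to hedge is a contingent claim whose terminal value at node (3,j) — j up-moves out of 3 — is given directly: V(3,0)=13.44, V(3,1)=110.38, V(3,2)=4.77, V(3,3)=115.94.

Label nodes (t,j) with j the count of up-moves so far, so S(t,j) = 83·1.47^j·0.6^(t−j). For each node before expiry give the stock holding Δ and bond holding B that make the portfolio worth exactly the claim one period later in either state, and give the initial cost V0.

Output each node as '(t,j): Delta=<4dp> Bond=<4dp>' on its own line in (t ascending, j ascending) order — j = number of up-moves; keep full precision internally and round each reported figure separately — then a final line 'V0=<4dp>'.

(0,0): Delta=0.5365 Bond=-10.8502
(1,0): Delta=-1.4444 Bond=83.5647
(1,1): Delta=0.6184 Bond=-25.0713
(2,0): Delta=3.7291 Bond=-38.4282
(2,1): Delta=-1.6582 Bond=131.8090
(2,2): Delta=0.7125 Bond=-51.7259
V0=33.6777

Risk-neutral probability p* = (R−d)/(u−d) = (1.39−0.6)/(1.47−0.6) = 0.9080.
At expiry t=3: V(3,0)=13.4400, V(3,1)=110.3800, V(3,2)=4.7700, V(3,3)=115.9400
(2,0): S=29.8800. Δ = (V_up−V_dn)/(S_up−S_dn) = (110.3800−13.4400)/(43.9236−17.9280) = 3.7291. V = [p*·110.3800 + (1−p*)·13.4400]/1.39 = 72.9971. B = V − Δ·S = -38.4282.
(2,1): S=73.2060. Δ = (V_up−V_dn)/(S_up−S_dn) = (4.7700−110.3800)/(107.6128−43.9236) = -1.6582. V = [p*·4.7700 + (1−p*)·110.3800]/1.39 = 10.4182. B = V − Δ·S = 131.8090.
(2,2): S=179.3547. Δ = (V_up−V_dn)/(S_up−S_dn) = (115.9400−4.7700)/(263.6514−107.6128) = 0.7125. V = [p*·115.9400 + (1−p*)·4.7700]/1.39 = 76.0557. B = V − Δ·S = -51.7259.
(1,0): S=49.8000. Δ = (V_up−V_dn)/(S_up−S_dn) = (10.4182−72.9971)/(73.2060−29.8800) = -1.4444. V = [p*·10.4182 + (1−p*)·72.9971]/1.39 = 11.6349. B = V − Δ·S = 83.5647.
(1,1): S=122.0100. Δ = (V_up−V_dn)/(S_up−S_dn) = (76.0557−10.4182)/(179.3547−73.2060) = 0.6184. V = [p*·76.0557 + (1−p*)·10.4182]/1.39 = 50.3742. B = V − Δ·S = -25.0713.
(0,0): S=83.0000. Δ = (V_up−V_dn)/(S_up−S_dn) = (50.3742−11.6349)/(122.0100−49.8000) = 0.5365. V = [p*·50.3742 + (1−p*)·11.6349]/1.39 = 33.6777. B = V − Δ·S = -10.8502.
Check: Δ(0,0)·S0 + B(0,0) = 33.6777 = V0.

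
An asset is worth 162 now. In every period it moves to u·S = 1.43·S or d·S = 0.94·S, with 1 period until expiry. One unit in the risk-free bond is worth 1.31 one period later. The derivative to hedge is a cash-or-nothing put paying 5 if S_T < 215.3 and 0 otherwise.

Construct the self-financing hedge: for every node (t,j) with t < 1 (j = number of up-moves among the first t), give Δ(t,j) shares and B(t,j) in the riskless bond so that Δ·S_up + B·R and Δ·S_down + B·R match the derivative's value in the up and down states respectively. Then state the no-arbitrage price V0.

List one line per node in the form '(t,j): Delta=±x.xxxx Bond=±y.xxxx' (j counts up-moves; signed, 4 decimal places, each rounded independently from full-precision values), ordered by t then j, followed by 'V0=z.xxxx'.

(0,0): Delta=-0.0630 Bond=11.1388
V0=0.9347

The replicating-portfolio and risk-neutral prices coincide; use p* = (1.31−0.94)/(1.43−0.94) = 0.7551 for the latter.
Terminal values V(1,·): V(1,0)=5.0000, V(1,1)=0.0000
Node (0,0) S=162.0000: V=(p*·0.0000+(1−p*)·5.0000)/1.31=0.9347; Δ=(0.0000−5.0000)/(231.6600−152.2800)=-0.0630; B=V−Δ·S=11.1388
Each (Δ,B) replicates both successor values, so the strategy is self-financing and V0 is arbitrage-free.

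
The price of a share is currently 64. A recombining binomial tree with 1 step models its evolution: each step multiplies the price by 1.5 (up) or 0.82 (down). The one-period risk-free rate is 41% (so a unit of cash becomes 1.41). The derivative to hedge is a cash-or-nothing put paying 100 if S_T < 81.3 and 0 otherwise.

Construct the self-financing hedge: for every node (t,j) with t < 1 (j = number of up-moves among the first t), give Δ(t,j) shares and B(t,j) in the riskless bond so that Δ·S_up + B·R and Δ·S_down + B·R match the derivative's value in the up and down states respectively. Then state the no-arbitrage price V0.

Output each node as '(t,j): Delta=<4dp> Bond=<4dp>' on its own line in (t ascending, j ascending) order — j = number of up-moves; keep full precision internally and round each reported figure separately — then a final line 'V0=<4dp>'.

The replicating-portfolio and risk-neutral prices coincide; use p* = (1.41−0.82)/(1.5−0.82) = 0.8676 for the latter.
At expiry t=1: V(1,0)=100.0000, V(1,1)=0.0000
Node (0,0) S=64.0000: V=(p*·0.0000+(1−p*)·100.0000)/1.41=9.3867; Δ=(0.0000−100.0000)/(96.0000−52.4800)=-2.2978; B=V−Δ·S=156.4456
Each (Δ,B) replicates both successor values, so the strategy is self-financing and V0 is arbitrage-free.

(0,0): Delta=-2.2978 Bond=156.4456
V0=9.3867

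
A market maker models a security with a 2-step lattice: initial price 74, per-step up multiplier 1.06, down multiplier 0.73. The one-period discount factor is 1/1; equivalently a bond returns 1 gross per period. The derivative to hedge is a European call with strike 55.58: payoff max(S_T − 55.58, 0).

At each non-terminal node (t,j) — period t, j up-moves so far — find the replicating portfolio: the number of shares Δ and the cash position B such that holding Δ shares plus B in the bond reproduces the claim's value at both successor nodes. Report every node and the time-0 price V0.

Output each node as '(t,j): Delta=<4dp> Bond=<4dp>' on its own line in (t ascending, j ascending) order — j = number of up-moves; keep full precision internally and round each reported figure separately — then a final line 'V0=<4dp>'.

Risk-neutral probability p* = (R−d)/(u−d) = (1−0.73)/(1.06−0.73) = 0.8182.
Terminal values V(2,·): V(2,0)=0.0000, V(2,1)=1.6812, V(2,2)=27.5664
(1,0): S=54.0200. Δ = (V_up−V_dn)/(S_up−S_dn) = (1.6812−0.0000)/(57.2612−39.4346) = 0.0943. V = [p*·1.6812 + (1−p*)·0.0000]/1 = 1.3755. B = V − Δ·S = -3.7190.
(1,1): S=78.4400. Δ = (V_up−V_dn)/(S_up−S_dn) = (27.5664−1.6812)/(83.1464−57.2612) = 1.0000. V = [p*·27.5664 + (1−p*)·1.6812]/1 = 22.8600. B = V − Δ·S = -55.5800.
(0,0): S=74.0000. Δ = (V_up−V_dn)/(S_up−S_dn) = (22.8600−1.3755)/(78.4400−54.0200) = 0.8798. V = [p*·22.8600 + (1−p*)·1.3755]/1 = 18.9537. B = V − Δ·S = -46.1507.
Check: Δ(0,0)·S0 + B(0,0) = 18.9537 = V0.

(0,0): Delta=0.8798 Bond=-46.1507
(1,0): Delta=0.0943 Bond=-3.7190
(1,1): Delta=1.0000 Bond=-55.5800
V0=18.9537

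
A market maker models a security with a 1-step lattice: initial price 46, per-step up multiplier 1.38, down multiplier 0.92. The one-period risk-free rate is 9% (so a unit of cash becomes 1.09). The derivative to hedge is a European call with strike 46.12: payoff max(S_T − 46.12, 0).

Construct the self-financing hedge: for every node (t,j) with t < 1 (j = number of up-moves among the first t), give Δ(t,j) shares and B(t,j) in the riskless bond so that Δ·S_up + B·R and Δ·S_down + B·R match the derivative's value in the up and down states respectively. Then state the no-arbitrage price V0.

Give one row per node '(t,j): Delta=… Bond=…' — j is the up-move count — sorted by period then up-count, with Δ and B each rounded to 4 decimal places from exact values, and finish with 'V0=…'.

Under the risk-neutral measure, an up-move has probability p* = (R−d)/(u−d) = 0.3696 and values discount at R = 1.09.
Terminal payoffs: V(1,0)=0.0000, V(1,1)=17.3600
(0,0): S=46.0000. Δ = (V_up−V_dn)/(S_up−S_dn) = (17.3600−0.0000)/(63.4800−42.3200) = 0.8204. V = [p*·17.3600 + (1−p*)·0.0000]/1.09 = 5.8859. B = V − Δ·S = -31.8532.
Self-financing check: at every node Δ·S+B equals the discounted successor values.

(0,0): Delta=0.8204 Bond=-31.8532
V0=5.8859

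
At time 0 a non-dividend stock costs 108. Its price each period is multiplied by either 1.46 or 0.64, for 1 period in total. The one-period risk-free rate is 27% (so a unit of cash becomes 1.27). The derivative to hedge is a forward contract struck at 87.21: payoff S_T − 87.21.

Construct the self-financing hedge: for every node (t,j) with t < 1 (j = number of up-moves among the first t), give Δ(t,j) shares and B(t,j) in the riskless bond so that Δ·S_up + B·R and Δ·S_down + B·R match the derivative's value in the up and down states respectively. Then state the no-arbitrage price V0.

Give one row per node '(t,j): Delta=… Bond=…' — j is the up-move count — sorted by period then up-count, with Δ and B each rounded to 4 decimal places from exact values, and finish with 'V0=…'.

No-arbitrage ⇒ martingale measure with p* = (R−d)/(u−d) = 0.7683.
Payoff layer (t=1): V(1,0)=-18.0900, V(1,1)=70.4700
Node (0,0) S=108.0000: V=(p*·70.4700+(1−p*)·-18.0900)/1.27=39.3307; Δ=(70.4700−-18.0900)/(157.6800−69.1200)=1.0000; B=V−Δ·S=-68.6693
Self-financing check: at every node Δ·S+B equals the discounted successor values.

(0,0): Delta=1.0000 Bond=-68.6693
V0=39.3307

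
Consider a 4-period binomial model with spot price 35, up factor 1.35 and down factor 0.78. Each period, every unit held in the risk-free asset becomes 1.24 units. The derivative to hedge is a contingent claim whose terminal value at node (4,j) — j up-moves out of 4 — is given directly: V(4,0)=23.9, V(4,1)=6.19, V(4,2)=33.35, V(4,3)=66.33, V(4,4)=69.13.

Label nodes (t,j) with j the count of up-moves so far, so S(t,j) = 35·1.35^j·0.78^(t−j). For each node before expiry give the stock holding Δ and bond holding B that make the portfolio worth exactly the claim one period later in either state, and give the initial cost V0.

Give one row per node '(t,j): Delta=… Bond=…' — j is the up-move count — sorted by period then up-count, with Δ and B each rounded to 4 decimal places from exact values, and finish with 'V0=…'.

(0,0): Delta=0.4267 Bond=10.9803
(1,0): Delta=1.2237 Bond=-8.1444
(1,1): Delta=0.3165 Bond=18.8190
(2,0): Delta=1.2292 Bond=-10.2167
(2,1): Delta=1.2230 Bond=-10.0709
(2,2): Delta=0.1913 Bond=31.3241
(3,0): Delta=-1.8706 Bond=38.8183
(3,1): Delta=1.6575 Bond=-24.9809
(3,2): Delta=1.1629 Bond=-9.5004
(3,3): Delta=0.0570 Bond=50.4020
V0=25.9130

Under the risk-neutral measure, an up-move has probability p* = (R−d)/(u−d) = 0.8070 and values discount at R = 1.24.
Payoff layer (t=4): V(4,0)=23.9000, V(4,1)=6.1900, V(4,2)=33.3500, V(4,3)=66.3300, V(4,4)=69.1300
(3,0): S=16.6093. Δ = (V_up−V_dn)/(S_up−S_dn) = (6.1900−23.9000)/(22.4226−12.9553) = -1.8706. V = [p*·6.1900 + (1−p*)·23.9000]/1.24 = 7.7482. B = V − Δ·S = 38.8183.
(3,1): S=28.7469. Δ = (V_up−V_dn)/(S_up−S_dn) = (33.3500−6.1900)/(38.8083−22.4226) = 1.6575. V = [p*·33.3500 + (1−p*)·6.1900]/1.24 = 22.6682. B = V − Δ·S = -24.9809.
(3,2): S=49.7543. Δ = (V_up−V_dn)/(S_up−S_dn) = (66.3300−33.3500)/(67.1682−38.8083) = 1.1629. V = [p*·66.3300 + (1−p*)·33.3500]/1.24 = 48.3592. B = V − Δ·S = -9.5004.
(3,3): S=86.1131. Δ = (V_up−V_dn)/(S_up−S_dn) = (69.1300−66.3300)/(116.2527−67.1682) = 0.0570. V = [p*·69.1300 + (1−p*)·66.3300]/1.24 = 55.3142. B = V − Δ·S = 50.4020.
(2,0): S=21.2940. Δ = (V_up−V_dn)/(S_up−S_dn) = (22.6682−7.7482)/(28.7469−16.6093) = 1.2292. V = [p*·22.6682 + (1−p*)·7.7482]/1.24 = 15.9588. B = V − Δ·S = -10.2167.
(2,1): S=36.8550. Δ = (V_up−V_dn)/(S_up−S_dn) = (48.3592−22.6682)/(49.7543−28.7469) = 1.2230. V = [p*·48.3592 + (1−p*)·22.6682]/1.24 = 35.0011. B = V − Δ·S = -10.0709.
(2,2): S=63.7875. Δ = (V_up−V_dn)/(S_up−S_dn) = (55.3142−48.3592)/(86.1131−49.7543) = 0.1913. V = [p*·55.3142 + (1−p*)·48.3592]/1.24 = 43.5258. B = V − Δ·S = 31.3241.
(1,0): S=27.3000. Δ = (V_up−V_dn)/(S_up−S_dn) = (35.0011−15.9588)/(36.8550−21.2940) = 1.2237. V = [p*·35.0011 + (1−p*)·15.9588]/1.24 = 25.2631. B = V − Δ·S = -8.1444.
(1,1): S=47.2500. Δ = (V_up−V_dn)/(S_up−S_dn) = (43.5258−35.0011)/(63.7875−36.8550) = 0.3165. V = [p*·43.5258 + (1−p*)·35.0011]/1.24 = 33.7748. B = V − Δ·S = 18.8190.
(0,0): S=35.0000. Δ = (V_up−V_dn)/(S_up−S_dn) = (33.7748−25.2631)/(47.2500−27.3000) = 0.4267. V = [p*·33.7748 + (1−p*)·25.2631]/1.24 = 25.9130. B = V − Δ·S = 10.9803.
Check: Δ(0,0)·S0 + B(0,0) = 25.9130 = V0.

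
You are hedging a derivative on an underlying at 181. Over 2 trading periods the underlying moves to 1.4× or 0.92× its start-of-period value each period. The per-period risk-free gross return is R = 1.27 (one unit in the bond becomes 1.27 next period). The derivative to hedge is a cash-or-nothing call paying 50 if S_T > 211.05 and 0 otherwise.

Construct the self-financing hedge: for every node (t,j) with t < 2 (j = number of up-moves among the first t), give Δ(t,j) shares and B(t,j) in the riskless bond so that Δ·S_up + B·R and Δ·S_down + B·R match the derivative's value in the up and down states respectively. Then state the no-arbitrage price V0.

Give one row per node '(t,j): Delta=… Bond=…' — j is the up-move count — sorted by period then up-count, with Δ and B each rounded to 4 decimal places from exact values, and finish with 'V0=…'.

(0,0): Delta=0.1227 Bond=6.5122
(1,0): Delta=0.6256 Bond=-75.4593
(1,1): Delta=0.0000 Bond=39.3701
V0=28.7262

Risk-neutral probability p* = (R−d)/(u−d) = (1.27−0.92)/(1.4−0.92) = 0.7292.
Payoff layer (t=2): V(2,0)=0.0000, V(2,1)=50.0000, V(2,2)=50.0000
Node (1,0) S=166.5200: V=(p*·50.0000+(1−p*)·0.0000)/1.27=28.7073; Δ=(50.0000−0.0000)/(233.1280−153.1984)=0.6256; B=V−Δ·S=-75.4593
Node (1,1) S=253.4000: V=(p*·50.0000+(1−p*)·50.0000)/1.27=39.3701; Δ=(50.0000−50.0000)/(354.7600−233.1280)=0.0000; B=V−Δ·S=39.3701
Node (0,0) S=181.0000: V=(p*·39.3701+(1−p*)·28.7073)/1.27=28.7262; Δ=(39.3701−28.7073)/(253.4000−166.5200)=0.1227; B=V−Δ·S=6.5122
The time-0 hedge costs 28.7262, which is the no-arbitrage price.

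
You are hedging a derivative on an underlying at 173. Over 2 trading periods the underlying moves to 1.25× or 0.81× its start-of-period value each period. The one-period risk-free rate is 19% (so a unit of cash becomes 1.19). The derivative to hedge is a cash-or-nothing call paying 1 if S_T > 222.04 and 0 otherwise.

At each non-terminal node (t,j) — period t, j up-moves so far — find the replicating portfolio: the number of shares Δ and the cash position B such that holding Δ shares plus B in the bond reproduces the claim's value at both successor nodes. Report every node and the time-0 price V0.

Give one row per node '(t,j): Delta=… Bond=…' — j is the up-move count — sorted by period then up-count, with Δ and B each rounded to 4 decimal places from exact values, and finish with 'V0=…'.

(0,0): Delta=0.0095 Bond=-1.1227
(1,0): Delta=0.0000 Bond=0.0000
(1,1): Delta=0.0105 Bond=-1.5470
V0=0.5267

Under the risk-neutral measure, an up-move has probability p* = (R−d)/(u−d) = 0.8636 and values discount at R = 1.19.
At expiry t=2: V(2,0)=0.0000, V(2,1)=0.0000, V(2,2)=1.0000
  t=1,j=0: stock 140.1300 → up 175.1625 (V=0.0000), down 113.5053 (V=0.0000). Price 0.0000; hedge Δ=0.0000, bond B=0.0000.
  t=1,j=1: stock 216.2500 → up 270.3125 (V=1.0000), down 175.1625 (V=0.0000). Price 0.7257; hedge Δ=0.0105, bond B=-1.5470.
  t=0,j=0: stock 173.0000 → up 216.2500 (V=0.7257), down 140.1300 (V=0.0000). Price 0.5267; hedge Δ=0.0095, bond B=-1.1227.
The time-0 hedge costs 0.5267, which is the no-arbitrage price.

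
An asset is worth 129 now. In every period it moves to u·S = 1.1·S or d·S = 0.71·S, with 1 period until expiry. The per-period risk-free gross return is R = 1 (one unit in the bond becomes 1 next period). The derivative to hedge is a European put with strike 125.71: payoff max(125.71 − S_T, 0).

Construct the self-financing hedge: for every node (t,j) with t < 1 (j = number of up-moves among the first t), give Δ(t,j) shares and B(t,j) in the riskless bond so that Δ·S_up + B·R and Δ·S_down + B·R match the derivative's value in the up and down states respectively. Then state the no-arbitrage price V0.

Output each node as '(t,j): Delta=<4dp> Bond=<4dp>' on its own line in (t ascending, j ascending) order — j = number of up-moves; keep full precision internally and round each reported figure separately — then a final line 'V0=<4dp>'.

The replicating-portfolio and risk-neutral prices coincide; use p* = (1−0.71)/(1.1−0.71) = 0.7436 for the latter.
Terminal values V(1,·): V(1,0)=34.1200, V(1,1)=0.0000
(0,0): S=129.0000. Δ = (V_up−V_dn)/(S_up−S_dn) = (0.0000−34.1200)/(141.9000−91.5900) = -0.6782. V = [p*·0.0000 + (1−p*)·34.1200]/1 = 8.7487. B = V − Δ·S = 96.2359.
Root portfolio cost Δ·129+B reproduces V0=8.7487.

(0,0): Delta=-0.6782 Bond=96.2359
V0=8.7487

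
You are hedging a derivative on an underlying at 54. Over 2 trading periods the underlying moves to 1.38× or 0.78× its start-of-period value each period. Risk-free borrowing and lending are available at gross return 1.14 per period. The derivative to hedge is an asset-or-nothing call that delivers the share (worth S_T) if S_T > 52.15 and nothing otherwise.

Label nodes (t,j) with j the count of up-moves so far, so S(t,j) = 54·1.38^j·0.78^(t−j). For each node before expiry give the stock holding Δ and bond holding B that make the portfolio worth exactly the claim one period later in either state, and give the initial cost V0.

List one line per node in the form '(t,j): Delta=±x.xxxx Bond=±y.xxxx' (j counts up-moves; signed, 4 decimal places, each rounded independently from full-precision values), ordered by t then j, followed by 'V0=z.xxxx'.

Risk-neutral probability p* = (R−d)/(u−d) = (1.14−0.78)/(1.38−0.78) = 0.6000.
Terminal payoffs: V(2,0)=0.0000, V(2,1)=58.1256, V(2,2)=102.8376
  t=1,j=0: stock 42.1200 → up 58.1256 (V=58.1256), down 32.8536 (V=0.0000). Price 30.5924; hedge Δ=2.3000, bond B=-66.2836.
  t=1,j=1: stock 74.5200 → up 102.8376 (V=102.8376), down 58.1256 (V=58.1256). Price 74.5200; hedge Δ=1.0000, bond B=0.0000.
  t=0,j=0: stock 54.0000 → up 74.5200 (V=74.5200), down 42.1200 (V=30.5924). Price 49.9552; hedge Δ=1.3558, bond B=-23.2574.
The time-0 hedge costs 49.9552, which is the no-arbitrage price.

(0,0): Delta=1.3558 Bond=-23.2574
(1,0): Delta=2.3000 Bond=-66.2836
(1,1): Delta=1.0000 Bond=0.0000
V0=49.9552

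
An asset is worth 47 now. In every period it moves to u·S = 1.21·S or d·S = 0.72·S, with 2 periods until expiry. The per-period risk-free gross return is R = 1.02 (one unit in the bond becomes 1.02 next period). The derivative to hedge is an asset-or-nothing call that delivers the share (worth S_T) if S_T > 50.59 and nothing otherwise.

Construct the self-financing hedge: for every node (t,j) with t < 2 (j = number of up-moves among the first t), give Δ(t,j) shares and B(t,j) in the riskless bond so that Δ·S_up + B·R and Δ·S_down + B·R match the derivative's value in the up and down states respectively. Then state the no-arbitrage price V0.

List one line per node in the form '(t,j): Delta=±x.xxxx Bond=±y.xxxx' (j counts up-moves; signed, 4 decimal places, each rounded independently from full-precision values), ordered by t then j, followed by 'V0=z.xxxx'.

(0,0): Delta=1.7935 Bond=-59.5018
(1,0): Delta=0.0000 Bond=0.0000
(1,1): Delta=2.4694 Bond=-99.1299
V0=24.7924

The replicating-portfolio and risk-neutral prices coincide; use p* = (1.02−0.72)/(1.21−0.72) = 0.6122 for the latter.
Terminal payoffs: V(2,0)=0.0000, V(2,1)=0.0000, V(2,2)=68.8127
(1,0): S=33.8400. Δ = (V_up−V_dn)/(S_up−S_dn) = (0.0000−0.0000)/(40.9464−24.3648) = 0.0000. V = [p*·0.0000 + (1−p*)·0.0000]/1.02 = 0.0000. B = V − Δ·S = 0.0000.
(1,1): S=56.8700. Δ = (V_up−V_dn)/(S_up−S_dn) = (68.8127−0.0000)/(68.8127−40.9464) = 2.4694. V = [p*·68.8127 + (1−p*)·0.0000]/1.02 = 41.3041. B = V − Δ·S = -99.1299.
(0,0): S=47.0000. Δ = (V_up−V_dn)/(S_up−S_dn) = (41.3041−0.0000)/(56.8700−33.8400) = 1.7935. V = [p*·41.3041 + (1−p*)·0.0000]/1.02 = 24.7924. B = V − Δ·S = -59.5018.
Root portfolio cost Δ·47+B reproduces V0=24.7924.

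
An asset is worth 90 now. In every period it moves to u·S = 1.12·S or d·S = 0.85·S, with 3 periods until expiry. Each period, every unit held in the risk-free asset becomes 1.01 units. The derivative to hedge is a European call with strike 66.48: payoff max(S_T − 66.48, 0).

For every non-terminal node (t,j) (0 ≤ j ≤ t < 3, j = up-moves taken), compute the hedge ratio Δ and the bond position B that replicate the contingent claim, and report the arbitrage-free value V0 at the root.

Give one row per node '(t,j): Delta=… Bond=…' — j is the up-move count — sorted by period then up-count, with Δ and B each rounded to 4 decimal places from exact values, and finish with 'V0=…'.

(0,0): Delta=0.9249 Bond=-57.0344
(1,0): Delta=0.7811 Bond=-46.6007
(1,1): Delta=1.0000 Bond=-65.1701
(2,0): Delta=0.3616 Bond=-19.7866
(2,1): Delta=1.0000 Bond=-65.8218
(2,2): Delta=1.0000 Bond=-65.8218
V0=26.2108

No-arbitrage ⇒ martingale measure with p* = (R−d)/(u−d) = 0.5926.
Terminal values V(3,·): V(3,0)=0.0000, V(3,1)=6.3480, V(3,2)=29.4816, V(3,3)=59.9635
Node (2,0) S=65.0250: V=(p*·6.3480+(1−p*)·0.0000)/1.01=3.7245; Δ=(6.3480−0.0000)/(72.8280−55.2712)=0.3616; B=V−Δ·S=-19.7866
Node (2,1) S=85.6800: V=(p*·29.4816+(1−p*)·6.3480)/1.01=19.8582; Δ=(29.4816−6.3480)/(95.9616−72.8280)=1.0000; B=V−Δ·S=-65.8218
Node (2,2) S=112.8960: V=(p*·59.9635+(1−p*)·29.4816)/1.01=47.0742; Δ=(59.9635−29.4816)/(126.4435−95.9616)=1.0000; B=V−Δ·S=-65.8218
Node (1,0) S=76.5000: V=(p*·19.8582+(1−p*)·3.7245)/1.01=13.1537; Δ=(19.8582−3.7245)/(85.6800−65.0250)=0.7811; B=V−Δ·S=-46.6007
Node (1,1) S=100.8000: V=(p*·47.0742+(1−p*)·19.8582)/1.01=35.6299; Δ=(47.0742−19.8582)/(112.8960−85.6800)=1.0000; B=V−Δ·S=-65.1701
Node (0,0) S=90.0000: V=(p*·35.6299+(1−p*)·13.1537)/1.01=26.2108; Δ=(35.6299−13.1537)/(100.8000−76.5000)=0.9249; B=V−Δ·S=-57.0344
Check: Δ(0,0)·S0 + B(0,0) = 26.2108 = V0.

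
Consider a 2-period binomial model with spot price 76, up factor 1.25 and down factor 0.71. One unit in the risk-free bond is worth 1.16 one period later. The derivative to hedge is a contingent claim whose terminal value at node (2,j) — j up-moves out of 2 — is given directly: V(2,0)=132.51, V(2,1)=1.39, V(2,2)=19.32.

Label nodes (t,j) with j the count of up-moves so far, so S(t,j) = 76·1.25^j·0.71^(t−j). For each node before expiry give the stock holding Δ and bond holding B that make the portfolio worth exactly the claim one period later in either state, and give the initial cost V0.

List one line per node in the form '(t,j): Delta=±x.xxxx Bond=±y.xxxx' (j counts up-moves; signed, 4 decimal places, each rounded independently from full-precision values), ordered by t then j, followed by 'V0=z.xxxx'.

Under the risk-neutral measure, an up-move has probability p* = (R−d)/(u−d) = 0.8333 and values discount at R = 1.16.
Terminal payoffs: V(2,0)=132.5100, V(2,1)=1.3900, V(2,2)=19.3200
  t=1,j=0: stock 53.9600 → up 67.4500 (V=1.3900), down 38.3116 (V=132.5100). Price 20.0374; hedge Δ=-4.4999, bond B=262.8522.
  t=1,j=1: stock 95.0000 → up 118.7500 (V=19.3200), down 67.4500 (V=1.3900). Price 14.0790; hedge Δ=0.3495, bond B=-19.1247.
  t=0,j=0: stock 76.0000 → up 95.0000 (V=14.0790), down 53.9600 (V=20.0374). Price 12.9932; hedge Δ=-0.1452, bond B=24.0271.
The time-0 hedge costs 12.9932, which is the no-arbitrage price.

(0,0): Delta=-0.1452 Bond=24.0271
(1,0): Delta=-4.4999 Bond=262.8522
(1,1): Delta=0.3495 Bond=-19.1247
V0=12.9932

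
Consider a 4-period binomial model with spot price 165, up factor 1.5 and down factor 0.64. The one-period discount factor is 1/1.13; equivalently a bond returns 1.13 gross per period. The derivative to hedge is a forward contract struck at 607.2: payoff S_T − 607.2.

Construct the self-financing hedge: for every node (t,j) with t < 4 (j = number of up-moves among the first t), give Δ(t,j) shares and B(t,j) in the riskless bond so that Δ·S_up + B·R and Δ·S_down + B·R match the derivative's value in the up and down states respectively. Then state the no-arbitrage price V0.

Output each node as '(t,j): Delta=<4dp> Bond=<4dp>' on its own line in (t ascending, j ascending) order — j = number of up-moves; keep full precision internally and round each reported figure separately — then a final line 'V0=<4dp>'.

(0,0): Delta=1.0000 Bond=-372.4071
(1,0): Delta=1.0000 Bond=-420.8201
(1,1): Delta=1.0000 Bond=-420.8201
(2,0): Delta=1.0000 Bond=-475.5267
(2,1): Delta=1.0000 Bond=-475.5267
(2,2): Delta=1.0000 Bond=-475.5267
(3,0): Delta=1.0000 Bond=-537.3451
(3,1): Delta=1.0000 Bond=-537.3451
(3,2): Delta=1.0000 Bond=-537.3451
(3,3): Delta=1.0000 Bond=-537.3451
V0=-207.4071

Risk-neutral probability p* = (R−d)/(u−d) = (1.13−0.64)/(1.5−0.64) = 0.5698.
Terminal payoffs: V(4,0)=-579.5176, V(4,1)=-542.3194, V(4,2)=-455.1360, V(4,3)=-250.8000, V(4,4)=228.1125
  t=3,j=0: stock 43.2538 → up 64.8806 (V=-542.3194), down 27.6824 (V=-579.5176). Price -494.0914; hedge Δ=1.0000, bond B=-537.3451.
  t=3,j=1: stock 101.3760 → up 152.0640 (V=-455.1360), down 64.8806 (V=-542.3194). Price -435.9691; hedge Δ=1.0000, bond B=-537.3451.
  t=3,j=2: stock 237.6000 → up 356.4000 (V=-250.8000), down 152.0640 (V=-455.1360). Price -299.7451; hedge Δ=1.0000, bond B=-537.3451.
  t=3,j=3: stock 556.8750 → up 835.3125 (V=228.1125), down 356.4000 (V=-250.8000). Price 19.5299; hedge Δ=1.0000, bond B=-537.3451.
  t=2,j=0: stock 67.5840 → up 101.3760 (V=-435.9691), down 43.2538 (V=-494.0914). Price -407.9427; hedge Δ=1.0000, bond B=-475.5267.
  t=2,j=1: stock 158.4000 → up 237.6000 (V=-299.7451), down 101.3760 (V=-435.9691). Price -317.1267; hedge Δ=1.0000, bond B=-475.5267.
  t=2,j=2: stock 371.2500 → up 556.8750 (V=19.5299), down 237.6000 (V=-299.7451). Price -104.2767; hedge Δ=1.0000, bond B=-475.5267.
  t=1,j=0: stock 105.6000 → up 158.4000 (V=-317.1267), down 67.5840 (V=-407.9427). Price -315.2201; hedge Δ=1.0000, bond B=-420.8201.
  t=1,j=1: stock 247.5000 → up 371.2500 (V=-104.2767), down 158.4000 (V=-317.1267). Price -173.3201; hedge Δ=1.0000, bond B=-420.8201.
  t=0,j=0: stock 165.0000 → up 247.5000 (V=-173.3201), down 105.6000 (V=-315.2201). Price -207.4071; hedge Δ=1.0000, bond B=-372.4071.
Check: Δ(0,0)·S0 + B(0,0) = -207.4071 = V0.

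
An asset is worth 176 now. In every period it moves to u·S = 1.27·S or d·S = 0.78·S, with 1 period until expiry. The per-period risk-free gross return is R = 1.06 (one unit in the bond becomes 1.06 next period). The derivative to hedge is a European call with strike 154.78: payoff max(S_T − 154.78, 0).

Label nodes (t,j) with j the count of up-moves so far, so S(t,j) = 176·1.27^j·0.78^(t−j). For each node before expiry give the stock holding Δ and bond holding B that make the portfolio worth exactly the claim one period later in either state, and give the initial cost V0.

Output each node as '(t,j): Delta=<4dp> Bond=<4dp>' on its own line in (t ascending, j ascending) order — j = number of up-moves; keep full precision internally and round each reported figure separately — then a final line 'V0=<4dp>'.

The replicating-portfolio and risk-neutral prices coincide; use p* = (1.06−0.78)/(1.27−0.78) = 0.5714 for the latter.
Payoff layer (t=1): V(1,0)=0.0000, V(1,1)=68.7400
Node (0,0) S=176.0000: V=(p*·68.7400+(1−p*)·0.0000)/1.06=37.0566; Δ=(68.7400−0.0000)/(223.5200−137.2800)=0.7971; B=V−Δ·S=-103.2291
Check: Δ(0,0)·S0 + B(0,0) = 37.0566 = V0.

(0,0): Delta=0.7971 Bond=-103.2291
V0=37.0566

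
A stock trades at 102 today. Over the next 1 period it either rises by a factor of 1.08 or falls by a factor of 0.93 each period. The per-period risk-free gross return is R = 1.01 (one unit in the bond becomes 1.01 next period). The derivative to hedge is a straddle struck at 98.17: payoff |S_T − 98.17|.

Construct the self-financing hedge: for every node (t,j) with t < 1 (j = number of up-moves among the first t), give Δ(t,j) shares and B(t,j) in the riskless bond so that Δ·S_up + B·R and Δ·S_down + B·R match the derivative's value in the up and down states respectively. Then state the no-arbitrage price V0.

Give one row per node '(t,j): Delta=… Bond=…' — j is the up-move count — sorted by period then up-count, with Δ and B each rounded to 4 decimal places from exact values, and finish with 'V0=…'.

(0,0): Delta=0.5673 Bond=-50.0059
V0=7.8607

No-arbitrage ⇒ martingale measure with p* = (R−d)/(u−d) = 0.5333.
Payoff layer (t=1): V(1,0)=3.3100, V(1,1)=11.9900
  t=0,j=0: stock 102.0000 → up 110.1600 (V=11.9900), down 94.8600 (V=3.3100). Price 7.8607; hedge Δ=0.5673, bond B=-50.0059.
Check: Δ(0,0)·S0 + B(0,0) = 7.8607 = V0.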